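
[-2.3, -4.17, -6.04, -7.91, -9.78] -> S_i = -2.30 + -1.87*i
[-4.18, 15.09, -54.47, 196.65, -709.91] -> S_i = -4.18*(-3.61)^i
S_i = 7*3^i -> [7, 21, 63, 189, 567]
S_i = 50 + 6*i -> [50, 56, 62, 68, 74]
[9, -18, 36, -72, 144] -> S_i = 9*-2^i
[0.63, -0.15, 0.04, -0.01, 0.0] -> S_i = 0.63*(-0.24)^i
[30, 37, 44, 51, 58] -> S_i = 30 + 7*i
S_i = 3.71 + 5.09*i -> [3.71, 8.8, 13.89, 18.98, 24.07]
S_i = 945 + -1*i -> [945, 944, 943, 942, 941]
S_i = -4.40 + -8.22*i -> [-4.4, -12.62, -20.84, -29.06, -37.28]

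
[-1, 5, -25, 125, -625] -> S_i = -1*-5^i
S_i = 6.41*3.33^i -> [6.41, 21.35, 71.08, 236.7, 788.2]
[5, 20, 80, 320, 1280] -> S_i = 5*4^i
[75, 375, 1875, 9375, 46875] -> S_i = 75*5^i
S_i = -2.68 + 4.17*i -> [-2.68, 1.49, 5.66, 9.83, 14.0]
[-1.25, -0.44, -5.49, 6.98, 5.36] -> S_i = Random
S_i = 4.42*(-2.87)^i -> [4.42, -12.69, 36.41, -104.49, 299.88]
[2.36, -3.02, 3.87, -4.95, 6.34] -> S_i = 2.36*(-1.28)^i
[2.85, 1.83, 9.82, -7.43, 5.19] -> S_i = Random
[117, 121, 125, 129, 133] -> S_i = 117 + 4*i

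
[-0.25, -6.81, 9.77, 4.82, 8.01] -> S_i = Random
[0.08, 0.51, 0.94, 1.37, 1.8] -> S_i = 0.08 + 0.43*i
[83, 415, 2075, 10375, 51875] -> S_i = 83*5^i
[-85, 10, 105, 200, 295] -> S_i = -85 + 95*i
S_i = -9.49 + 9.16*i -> [-9.49, -0.33, 8.83, 17.99, 27.15]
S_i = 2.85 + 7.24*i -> [2.85, 10.09, 17.33, 24.57, 31.81]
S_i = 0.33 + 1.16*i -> [0.33, 1.49, 2.65, 3.81, 4.97]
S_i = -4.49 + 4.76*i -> [-4.49, 0.27, 5.03, 9.79, 14.55]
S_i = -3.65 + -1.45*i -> [-3.65, -5.1, -6.55, -8.0, -9.45]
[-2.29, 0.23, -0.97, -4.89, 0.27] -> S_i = Random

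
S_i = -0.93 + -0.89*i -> [-0.93, -1.82, -2.71, -3.6, -4.49]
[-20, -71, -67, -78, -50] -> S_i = Random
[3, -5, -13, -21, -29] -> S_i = 3 + -8*i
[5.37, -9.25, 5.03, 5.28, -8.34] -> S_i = Random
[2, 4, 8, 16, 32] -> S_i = 2*2^i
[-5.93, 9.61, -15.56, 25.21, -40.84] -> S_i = -5.93*(-1.62)^i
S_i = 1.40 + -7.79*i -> [1.4, -6.39, -14.18, -21.97, -29.76]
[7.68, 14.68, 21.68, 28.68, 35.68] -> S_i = 7.68 + 7.00*i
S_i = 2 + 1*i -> [2, 3, 4, 5, 6]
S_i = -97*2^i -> [-97, -194, -388, -776, -1552]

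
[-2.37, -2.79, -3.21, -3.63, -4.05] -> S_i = -2.37 + -0.42*i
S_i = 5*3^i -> [5, 15, 45, 135, 405]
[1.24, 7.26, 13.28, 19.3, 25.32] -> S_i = 1.24 + 6.02*i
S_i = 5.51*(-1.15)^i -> [5.51, -6.34, 7.29, -8.38, 9.64]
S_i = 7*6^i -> [7, 42, 252, 1512, 9072]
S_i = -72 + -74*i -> [-72, -146, -220, -294, -368]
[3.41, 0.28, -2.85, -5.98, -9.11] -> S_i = 3.41 + -3.13*i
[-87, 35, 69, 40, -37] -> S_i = Random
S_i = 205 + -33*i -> [205, 172, 139, 106, 73]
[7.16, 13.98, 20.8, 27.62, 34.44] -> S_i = 7.16 + 6.82*i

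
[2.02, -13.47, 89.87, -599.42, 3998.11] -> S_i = 2.02*(-6.67)^i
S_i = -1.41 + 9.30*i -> [-1.41, 7.89, 17.19, 26.49, 35.79]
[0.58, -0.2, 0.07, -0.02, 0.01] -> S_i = 0.58*(-0.35)^i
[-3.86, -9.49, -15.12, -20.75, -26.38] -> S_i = -3.86 + -5.63*i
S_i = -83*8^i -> [-83, -664, -5312, -42496, -339968]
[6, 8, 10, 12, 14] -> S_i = 6 + 2*i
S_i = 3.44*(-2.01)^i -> [3.44, -6.91, 13.9, -27.93, 56.15]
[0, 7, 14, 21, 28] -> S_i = 0 + 7*i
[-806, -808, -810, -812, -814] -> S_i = -806 + -2*i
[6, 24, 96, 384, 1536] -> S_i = 6*4^i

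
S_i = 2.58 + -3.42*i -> [2.58, -0.84, -4.26, -7.68, -11.1]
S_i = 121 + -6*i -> [121, 115, 109, 103, 97]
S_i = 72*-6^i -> [72, -432, 2592, -15552, 93312]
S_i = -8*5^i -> [-8, -40, -200, -1000, -5000]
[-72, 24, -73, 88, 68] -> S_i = Random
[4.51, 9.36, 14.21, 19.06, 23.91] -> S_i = 4.51 + 4.85*i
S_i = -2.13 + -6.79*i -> [-2.13, -8.92, -15.71, -22.5, -29.29]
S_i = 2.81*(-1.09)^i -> [2.81, -3.06, 3.34, -3.64, 3.97]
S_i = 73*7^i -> [73, 511, 3577, 25039, 175273]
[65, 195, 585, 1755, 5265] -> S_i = 65*3^i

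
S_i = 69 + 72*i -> [69, 141, 213, 285, 357]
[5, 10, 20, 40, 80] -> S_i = 5*2^i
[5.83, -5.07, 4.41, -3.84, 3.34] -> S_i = 5.83*(-0.87)^i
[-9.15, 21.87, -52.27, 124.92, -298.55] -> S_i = -9.15*(-2.39)^i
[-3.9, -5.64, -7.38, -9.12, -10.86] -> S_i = -3.90 + -1.74*i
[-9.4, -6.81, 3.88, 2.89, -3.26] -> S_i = Random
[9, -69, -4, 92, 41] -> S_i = Random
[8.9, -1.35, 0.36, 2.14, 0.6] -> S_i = Random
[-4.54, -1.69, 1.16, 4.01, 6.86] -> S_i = -4.54 + 2.85*i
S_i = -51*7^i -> [-51, -357, -2499, -17493, -122451]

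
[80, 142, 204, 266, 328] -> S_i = 80 + 62*i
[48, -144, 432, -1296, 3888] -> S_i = 48*-3^i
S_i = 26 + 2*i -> [26, 28, 30, 32, 34]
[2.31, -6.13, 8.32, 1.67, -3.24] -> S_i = Random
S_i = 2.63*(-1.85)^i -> [2.63, -4.87, 9.0, -16.65, 30.81]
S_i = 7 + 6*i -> [7, 13, 19, 25, 31]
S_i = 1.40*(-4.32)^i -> [1.4, -6.05, 26.13, -112.87, 487.6]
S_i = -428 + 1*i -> [-428, -427, -426, -425, -424]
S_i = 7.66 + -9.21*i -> [7.66, -1.55, -10.76, -19.97, -29.18]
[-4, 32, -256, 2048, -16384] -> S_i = -4*-8^i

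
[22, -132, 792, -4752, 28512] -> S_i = 22*-6^i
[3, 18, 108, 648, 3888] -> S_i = 3*6^i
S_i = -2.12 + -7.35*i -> [-2.12, -9.47, -16.82, -24.17, -31.52]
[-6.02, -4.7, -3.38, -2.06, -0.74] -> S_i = -6.02 + 1.32*i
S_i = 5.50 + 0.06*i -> [5.5, 5.56, 5.62, 5.68, 5.74]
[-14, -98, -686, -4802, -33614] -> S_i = -14*7^i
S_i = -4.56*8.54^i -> [-4.56, -38.94, -332.57, -2840.13, -24254.72]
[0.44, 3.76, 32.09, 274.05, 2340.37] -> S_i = 0.44*8.54^i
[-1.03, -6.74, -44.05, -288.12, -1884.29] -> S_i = -1.03*6.54^i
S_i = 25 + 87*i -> [25, 112, 199, 286, 373]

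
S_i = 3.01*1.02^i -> [3.01, 3.07, 3.13, 3.19, 3.26]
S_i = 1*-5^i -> [1, -5, 25, -125, 625]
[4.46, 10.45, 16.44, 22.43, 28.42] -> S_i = 4.46 + 5.99*i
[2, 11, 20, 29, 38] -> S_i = 2 + 9*i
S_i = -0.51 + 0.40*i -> [-0.51, -0.11, 0.29, 0.69, 1.09]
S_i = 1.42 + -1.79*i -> [1.42, -0.37, -2.16, -3.95, -5.74]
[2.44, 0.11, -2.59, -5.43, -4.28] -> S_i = Random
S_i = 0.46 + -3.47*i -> [0.46, -3.01, -6.48, -9.95, -13.42]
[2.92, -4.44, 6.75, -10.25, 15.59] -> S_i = 2.92*(-1.52)^i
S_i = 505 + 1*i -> [505, 506, 507, 508, 509]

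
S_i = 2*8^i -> [2, 16, 128, 1024, 8192]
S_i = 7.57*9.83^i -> [7.57, 74.41, 731.48, 7190.46, 70682.18]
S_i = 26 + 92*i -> [26, 118, 210, 302, 394]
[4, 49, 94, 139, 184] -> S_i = 4 + 45*i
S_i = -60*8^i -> [-60, -480, -3840, -30720, -245760]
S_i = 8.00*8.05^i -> [8.0, 64.4, 518.42, 4173.28, 33594.91]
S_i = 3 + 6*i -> [3, 9, 15, 21, 27]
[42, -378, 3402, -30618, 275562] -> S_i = 42*-9^i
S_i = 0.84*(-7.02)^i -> [0.84, -5.9, 41.4, -290.6, 2039.99]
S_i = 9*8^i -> [9, 72, 576, 4608, 36864]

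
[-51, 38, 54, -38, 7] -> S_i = Random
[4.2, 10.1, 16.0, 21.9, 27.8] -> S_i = 4.20 + 5.90*i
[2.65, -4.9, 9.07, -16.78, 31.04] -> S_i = 2.65*(-1.85)^i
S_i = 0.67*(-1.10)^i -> [0.67, -0.74, 0.81, -0.89, 0.98]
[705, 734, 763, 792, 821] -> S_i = 705 + 29*i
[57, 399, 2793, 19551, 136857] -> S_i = 57*7^i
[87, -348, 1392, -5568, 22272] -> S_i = 87*-4^i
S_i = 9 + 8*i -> [9, 17, 25, 33, 41]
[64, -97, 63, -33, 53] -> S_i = Random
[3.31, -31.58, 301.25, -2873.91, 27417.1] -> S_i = 3.31*(-9.54)^i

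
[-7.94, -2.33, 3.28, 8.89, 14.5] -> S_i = -7.94 + 5.61*i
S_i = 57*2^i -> [57, 114, 228, 456, 912]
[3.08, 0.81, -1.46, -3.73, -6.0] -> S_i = 3.08 + -2.27*i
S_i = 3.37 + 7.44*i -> [3.37, 10.81, 18.25, 25.69, 33.13]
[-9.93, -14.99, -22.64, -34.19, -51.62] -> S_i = -9.93*1.51^i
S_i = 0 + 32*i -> [0, 32, 64, 96, 128]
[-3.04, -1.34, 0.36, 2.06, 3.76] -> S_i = -3.04 + 1.70*i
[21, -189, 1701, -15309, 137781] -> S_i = 21*-9^i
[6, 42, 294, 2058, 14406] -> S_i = 6*7^i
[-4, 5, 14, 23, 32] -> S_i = -4 + 9*i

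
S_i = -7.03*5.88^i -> [-7.03, -41.34, -243.06, -1429.18, -8403.59]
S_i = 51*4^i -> [51, 204, 816, 3264, 13056]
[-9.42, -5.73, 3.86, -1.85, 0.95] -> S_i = Random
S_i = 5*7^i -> [5, 35, 245, 1715, 12005]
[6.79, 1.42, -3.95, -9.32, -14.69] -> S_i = 6.79 + -5.37*i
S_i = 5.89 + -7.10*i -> [5.89, -1.21, -8.31, -15.41, -22.51]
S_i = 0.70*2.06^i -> [0.7, 1.44, 2.97, 6.12, 12.61]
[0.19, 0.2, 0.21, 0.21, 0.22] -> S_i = 0.19*1.04^i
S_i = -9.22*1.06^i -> [-9.22, -9.77, -10.36, -10.98, -11.64]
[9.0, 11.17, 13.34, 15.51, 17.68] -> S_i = 9.00 + 2.17*i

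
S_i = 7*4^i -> [7, 28, 112, 448, 1792]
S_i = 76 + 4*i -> [76, 80, 84, 88, 92]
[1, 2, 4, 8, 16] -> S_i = 1*2^i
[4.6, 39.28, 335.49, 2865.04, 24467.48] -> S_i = 4.60*8.54^i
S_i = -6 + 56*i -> [-6, 50, 106, 162, 218]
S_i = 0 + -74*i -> [0, -74, -148, -222, -296]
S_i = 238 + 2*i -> [238, 240, 242, 244, 246]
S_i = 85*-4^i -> [85, -340, 1360, -5440, 21760]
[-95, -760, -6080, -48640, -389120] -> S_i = -95*8^i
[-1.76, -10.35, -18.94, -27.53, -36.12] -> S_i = -1.76 + -8.59*i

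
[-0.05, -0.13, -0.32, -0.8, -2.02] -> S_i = -0.05*2.52^i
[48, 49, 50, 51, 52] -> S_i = 48 + 1*i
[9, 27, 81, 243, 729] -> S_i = 9*3^i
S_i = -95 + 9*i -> [-95, -86, -77, -68, -59]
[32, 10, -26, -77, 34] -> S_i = Random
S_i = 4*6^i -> [4, 24, 144, 864, 5184]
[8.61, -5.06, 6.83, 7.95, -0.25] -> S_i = Random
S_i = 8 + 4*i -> [8, 12, 16, 20, 24]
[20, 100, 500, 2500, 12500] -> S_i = 20*5^i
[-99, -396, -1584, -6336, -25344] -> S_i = -99*4^i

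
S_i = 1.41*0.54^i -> [1.41, 0.76, 0.41, 0.22, 0.12]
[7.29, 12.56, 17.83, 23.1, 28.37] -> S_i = 7.29 + 5.27*i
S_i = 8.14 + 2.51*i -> [8.14, 10.65, 13.16, 15.67, 18.18]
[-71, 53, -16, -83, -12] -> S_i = Random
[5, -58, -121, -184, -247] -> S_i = 5 + -63*i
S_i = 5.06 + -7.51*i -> [5.06, -2.45, -9.96, -17.47, -24.98]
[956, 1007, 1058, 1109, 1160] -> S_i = 956 + 51*i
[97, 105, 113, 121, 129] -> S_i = 97 + 8*i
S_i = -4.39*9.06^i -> [-4.39, -39.77, -360.35, -3264.74, -29578.58]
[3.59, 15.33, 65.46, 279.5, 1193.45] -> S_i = 3.59*4.27^i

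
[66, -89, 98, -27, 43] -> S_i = Random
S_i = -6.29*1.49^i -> [-6.29, -9.37, -13.96, -20.81, -31.0]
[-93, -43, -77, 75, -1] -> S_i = Random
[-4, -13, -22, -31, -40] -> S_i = -4 + -9*i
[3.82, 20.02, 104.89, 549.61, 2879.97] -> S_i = 3.82*5.24^i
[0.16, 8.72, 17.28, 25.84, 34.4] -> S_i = 0.16 + 8.56*i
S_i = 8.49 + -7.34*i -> [8.49, 1.15, -6.19, -13.53, -20.87]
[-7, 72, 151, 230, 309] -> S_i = -7 + 79*i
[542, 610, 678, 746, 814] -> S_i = 542 + 68*i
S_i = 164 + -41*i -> [164, 123, 82, 41, 0]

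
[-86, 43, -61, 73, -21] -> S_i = Random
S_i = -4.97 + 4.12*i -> [-4.97, -0.85, 3.27, 7.39, 11.51]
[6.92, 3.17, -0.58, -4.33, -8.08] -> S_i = 6.92 + -3.75*i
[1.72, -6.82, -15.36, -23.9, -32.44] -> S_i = 1.72 + -8.54*i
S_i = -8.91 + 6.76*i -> [-8.91, -2.15, 4.61, 11.37, 18.13]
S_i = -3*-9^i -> [-3, 27, -243, 2187, -19683]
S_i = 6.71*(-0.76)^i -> [6.71, -5.1, 3.88, -2.95, 2.24]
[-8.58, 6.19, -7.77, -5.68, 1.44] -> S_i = Random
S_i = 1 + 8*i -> [1, 9, 17, 25, 33]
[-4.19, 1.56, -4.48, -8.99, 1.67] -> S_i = Random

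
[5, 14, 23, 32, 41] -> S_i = 5 + 9*i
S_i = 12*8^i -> [12, 96, 768, 6144, 49152]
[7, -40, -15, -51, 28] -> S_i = Random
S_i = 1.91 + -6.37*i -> [1.91, -4.46, -10.83, -17.2, -23.57]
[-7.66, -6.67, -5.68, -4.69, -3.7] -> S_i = -7.66 + 0.99*i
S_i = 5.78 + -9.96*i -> [5.78, -4.18, -14.14, -24.1, -34.06]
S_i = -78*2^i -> [-78, -156, -312, -624, -1248]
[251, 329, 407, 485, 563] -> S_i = 251 + 78*i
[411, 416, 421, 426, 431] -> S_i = 411 + 5*i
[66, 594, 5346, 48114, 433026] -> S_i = 66*9^i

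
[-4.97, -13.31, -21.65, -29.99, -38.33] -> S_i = -4.97 + -8.34*i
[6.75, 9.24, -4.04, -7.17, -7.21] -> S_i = Random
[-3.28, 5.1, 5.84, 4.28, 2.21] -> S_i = Random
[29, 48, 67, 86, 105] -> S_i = 29 + 19*i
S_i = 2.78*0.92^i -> [2.78, 2.56, 2.35, 2.16, 1.99]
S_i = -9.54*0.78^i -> [-9.54, -7.44, -5.8, -4.53, -3.53]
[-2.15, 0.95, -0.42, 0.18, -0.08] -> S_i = -2.15*(-0.44)^i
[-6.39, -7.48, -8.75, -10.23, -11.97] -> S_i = -6.39*1.17^i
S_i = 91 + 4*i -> [91, 95, 99, 103, 107]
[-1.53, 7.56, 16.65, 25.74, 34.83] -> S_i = -1.53 + 9.09*i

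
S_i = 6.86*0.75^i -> [6.86, 5.14, 3.86, 2.89, 2.17]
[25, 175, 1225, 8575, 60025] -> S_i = 25*7^i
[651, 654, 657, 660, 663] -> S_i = 651 + 3*i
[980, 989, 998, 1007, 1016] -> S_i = 980 + 9*i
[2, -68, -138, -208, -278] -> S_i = 2 + -70*i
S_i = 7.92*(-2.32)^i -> [7.92, -18.37, 42.63, -98.9, 229.44]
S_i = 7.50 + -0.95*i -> [7.5, 6.55, 5.6, 4.65, 3.7]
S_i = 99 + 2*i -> [99, 101, 103, 105, 107]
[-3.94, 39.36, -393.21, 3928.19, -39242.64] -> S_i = -3.94*(-9.99)^i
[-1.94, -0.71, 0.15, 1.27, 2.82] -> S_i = Random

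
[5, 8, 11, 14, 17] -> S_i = 5 + 3*i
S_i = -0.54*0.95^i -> [-0.54, -0.51, -0.49, -0.46, -0.44]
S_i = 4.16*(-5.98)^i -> [4.16, -24.88, 148.76, -889.6, 5319.83]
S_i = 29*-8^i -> [29, -232, 1856, -14848, 118784]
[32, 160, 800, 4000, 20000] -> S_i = 32*5^i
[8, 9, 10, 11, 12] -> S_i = 8 + 1*i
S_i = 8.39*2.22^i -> [8.39, 18.63, 41.35, 91.8, 203.79]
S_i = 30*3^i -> [30, 90, 270, 810, 2430]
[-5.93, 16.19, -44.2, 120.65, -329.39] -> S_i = -5.93*(-2.73)^i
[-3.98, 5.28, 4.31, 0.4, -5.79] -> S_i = Random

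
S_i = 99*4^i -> [99, 396, 1584, 6336, 25344]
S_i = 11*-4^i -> [11, -44, 176, -704, 2816]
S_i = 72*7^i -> [72, 504, 3528, 24696, 172872]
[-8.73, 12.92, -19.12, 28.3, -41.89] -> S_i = -8.73*(-1.48)^i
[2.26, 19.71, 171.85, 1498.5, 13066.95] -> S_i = 2.26*8.72^i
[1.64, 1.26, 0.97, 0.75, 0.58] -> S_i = 1.64*0.77^i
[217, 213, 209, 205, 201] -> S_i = 217 + -4*i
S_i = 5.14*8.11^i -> [5.14, 41.69, 338.07, 2741.74, 22235.48]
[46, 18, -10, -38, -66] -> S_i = 46 + -28*i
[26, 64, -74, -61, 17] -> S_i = Random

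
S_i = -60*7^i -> [-60, -420, -2940, -20580, -144060]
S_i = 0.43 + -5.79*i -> [0.43, -5.36, -11.15, -16.94, -22.73]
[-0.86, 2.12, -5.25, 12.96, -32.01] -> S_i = -0.86*(-2.47)^i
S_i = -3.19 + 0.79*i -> [-3.19, -2.4, -1.61, -0.82, -0.03]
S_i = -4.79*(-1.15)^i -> [-4.79, 5.51, -6.33, 7.28, -8.38]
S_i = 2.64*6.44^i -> [2.64, 17.0, 109.49, 705.12, 4540.96]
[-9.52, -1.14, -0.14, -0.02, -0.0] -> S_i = -9.52*0.12^i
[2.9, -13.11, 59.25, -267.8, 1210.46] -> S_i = 2.90*(-4.52)^i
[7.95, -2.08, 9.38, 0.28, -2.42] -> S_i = Random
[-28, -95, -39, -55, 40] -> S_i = Random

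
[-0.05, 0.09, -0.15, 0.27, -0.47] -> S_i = -0.05*(-1.75)^i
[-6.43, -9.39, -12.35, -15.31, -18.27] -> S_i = -6.43 + -2.96*i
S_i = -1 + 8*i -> [-1, 7, 15, 23, 31]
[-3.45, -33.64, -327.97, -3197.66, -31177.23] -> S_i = -3.45*9.75^i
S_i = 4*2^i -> [4, 8, 16, 32, 64]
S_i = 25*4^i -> [25, 100, 400, 1600, 6400]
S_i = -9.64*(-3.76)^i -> [-9.64, 36.25, -136.29, 512.44, -1926.76]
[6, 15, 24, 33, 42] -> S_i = 6 + 9*i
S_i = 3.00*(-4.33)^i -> [3.0, -12.99, 56.25, -243.55, 1054.56]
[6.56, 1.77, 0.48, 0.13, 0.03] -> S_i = 6.56*0.27^i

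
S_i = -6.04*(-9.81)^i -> [-6.04, 59.25, -581.27, 5702.22, -55938.78]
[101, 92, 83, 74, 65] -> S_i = 101 + -9*i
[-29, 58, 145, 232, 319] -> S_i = -29 + 87*i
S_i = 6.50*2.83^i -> [6.5, 18.4, 52.06, 147.32, 416.93]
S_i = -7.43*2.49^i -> [-7.43, -18.5, -46.07, -114.71, -285.62]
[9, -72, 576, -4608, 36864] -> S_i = 9*-8^i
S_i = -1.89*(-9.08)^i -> [-1.89, 17.16, -155.82, 1414.88, -12847.1]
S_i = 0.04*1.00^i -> [0.04, 0.04, 0.04, 0.04, 0.04]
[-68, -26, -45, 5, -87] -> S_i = Random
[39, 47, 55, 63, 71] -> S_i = 39 + 8*i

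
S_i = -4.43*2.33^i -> [-4.43, -10.32, -24.05, -56.04, -130.57]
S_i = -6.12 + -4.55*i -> [-6.12, -10.67, -15.22, -19.77, -24.32]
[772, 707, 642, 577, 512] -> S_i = 772 + -65*i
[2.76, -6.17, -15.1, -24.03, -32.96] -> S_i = 2.76 + -8.93*i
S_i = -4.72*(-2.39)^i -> [-4.72, 11.28, -26.96, 64.44, -154.0]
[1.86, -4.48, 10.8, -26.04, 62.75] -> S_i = 1.86*(-2.41)^i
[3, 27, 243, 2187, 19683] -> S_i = 3*9^i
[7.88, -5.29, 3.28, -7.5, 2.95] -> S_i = Random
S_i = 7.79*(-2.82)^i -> [7.79, -21.97, 61.95, -174.7, 492.64]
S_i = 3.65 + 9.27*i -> [3.65, 12.92, 22.19, 31.46, 40.73]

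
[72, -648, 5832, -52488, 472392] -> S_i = 72*-9^i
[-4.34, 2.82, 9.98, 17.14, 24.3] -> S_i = -4.34 + 7.16*i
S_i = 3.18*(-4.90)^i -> [3.18, -15.58, 76.35, -374.12, 1833.21]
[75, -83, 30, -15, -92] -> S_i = Random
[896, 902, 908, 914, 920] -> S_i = 896 + 6*i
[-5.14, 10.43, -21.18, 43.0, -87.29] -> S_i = -5.14*(-2.03)^i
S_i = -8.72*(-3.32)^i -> [-8.72, 28.95, -96.12, 319.1, -1059.42]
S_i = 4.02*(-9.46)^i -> [4.02, -38.03, 359.76, -3403.29, 32195.16]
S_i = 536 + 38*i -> [536, 574, 612, 650, 688]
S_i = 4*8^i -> [4, 32, 256, 2048, 16384]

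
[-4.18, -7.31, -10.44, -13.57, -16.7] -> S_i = -4.18 + -3.13*i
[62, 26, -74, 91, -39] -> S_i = Random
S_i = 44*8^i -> [44, 352, 2816, 22528, 180224]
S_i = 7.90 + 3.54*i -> [7.9, 11.44, 14.98, 18.52, 22.06]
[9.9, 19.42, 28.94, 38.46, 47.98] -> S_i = 9.90 + 9.52*i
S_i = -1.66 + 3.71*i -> [-1.66, 2.05, 5.76, 9.47, 13.18]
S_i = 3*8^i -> [3, 24, 192, 1536, 12288]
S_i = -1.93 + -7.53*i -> [-1.93, -9.46, -16.99, -24.52, -32.05]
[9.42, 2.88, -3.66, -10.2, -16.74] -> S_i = 9.42 + -6.54*i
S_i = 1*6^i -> [1, 6, 36, 216, 1296]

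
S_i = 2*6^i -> [2, 12, 72, 432, 2592]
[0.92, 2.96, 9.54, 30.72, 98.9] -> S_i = 0.92*3.22^i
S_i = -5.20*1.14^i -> [-5.2, -5.93, -6.76, -7.7, -8.78]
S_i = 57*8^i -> [57, 456, 3648, 29184, 233472]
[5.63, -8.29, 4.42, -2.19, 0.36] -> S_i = Random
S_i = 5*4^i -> [5, 20, 80, 320, 1280]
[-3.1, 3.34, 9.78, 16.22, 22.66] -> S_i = -3.10 + 6.44*i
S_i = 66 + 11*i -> [66, 77, 88, 99, 110]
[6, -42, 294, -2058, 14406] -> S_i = 6*-7^i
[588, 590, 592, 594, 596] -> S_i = 588 + 2*i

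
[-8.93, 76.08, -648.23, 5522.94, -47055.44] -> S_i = -8.93*(-8.52)^i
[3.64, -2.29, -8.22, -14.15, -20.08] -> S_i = 3.64 + -5.93*i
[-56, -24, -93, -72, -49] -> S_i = Random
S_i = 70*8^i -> [70, 560, 4480, 35840, 286720]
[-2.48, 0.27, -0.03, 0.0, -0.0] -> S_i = -2.48*(-0.11)^i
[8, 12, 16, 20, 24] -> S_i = 8 + 4*i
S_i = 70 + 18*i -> [70, 88, 106, 124, 142]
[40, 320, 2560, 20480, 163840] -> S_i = 40*8^i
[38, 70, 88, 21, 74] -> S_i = Random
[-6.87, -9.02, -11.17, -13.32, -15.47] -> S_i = -6.87 + -2.15*i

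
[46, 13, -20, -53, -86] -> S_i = 46 + -33*i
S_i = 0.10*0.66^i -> [0.1, 0.07, 0.04, 0.03, 0.02]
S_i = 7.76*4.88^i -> [7.76, 37.87, 184.8, 901.82, 4400.9]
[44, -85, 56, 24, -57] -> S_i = Random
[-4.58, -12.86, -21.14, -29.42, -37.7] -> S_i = -4.58 + -8.28*i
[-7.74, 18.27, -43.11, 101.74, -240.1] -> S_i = -7.74*(-2.36)^i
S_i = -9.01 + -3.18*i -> [-9.01, -12.19, -15.37, -18.55, -21.73]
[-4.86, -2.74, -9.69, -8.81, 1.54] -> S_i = Random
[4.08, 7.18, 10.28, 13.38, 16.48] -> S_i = 4.08 + 3.10*i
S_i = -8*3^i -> [-8, -24, -72, -216, -648]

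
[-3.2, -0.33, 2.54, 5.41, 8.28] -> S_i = -3.20 + 2.87*i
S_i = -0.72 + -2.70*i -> [-0.72, -3.42, -6.12, -8.82, -11.52]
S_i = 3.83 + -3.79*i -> [3.83, 0.04, -3.75, -7.54, -11.33]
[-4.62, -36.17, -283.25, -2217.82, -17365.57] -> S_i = -4.62*7.83^i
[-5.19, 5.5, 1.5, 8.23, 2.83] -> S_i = Random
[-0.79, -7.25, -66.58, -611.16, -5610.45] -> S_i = -0.79*9.18^i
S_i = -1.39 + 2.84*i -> [-1.39, 1.45, 4.29, 7.13, 9.97]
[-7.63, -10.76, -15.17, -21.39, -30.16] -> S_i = -7.63*1.41^i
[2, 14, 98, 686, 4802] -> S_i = 2*7^i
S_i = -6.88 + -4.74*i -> [-6.88, -11.62, -16.36, -21.1, -25.84]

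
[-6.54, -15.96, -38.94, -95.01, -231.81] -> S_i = -6.54*2.44^i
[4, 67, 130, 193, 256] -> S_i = 4 + 63*i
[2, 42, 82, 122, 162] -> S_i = 2 + 40*i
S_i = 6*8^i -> [6, 48, 384, 3072, 24576]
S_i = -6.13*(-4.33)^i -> [-6.13, 26.54, -114.93, 497.65, -2154.83]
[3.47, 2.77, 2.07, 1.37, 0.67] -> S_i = 3.47 + -0.70*i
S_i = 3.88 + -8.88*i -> [3.88, -5.0, -13.88, -22.76, -31.64]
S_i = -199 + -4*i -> [-199, -203, -207, -211, -215]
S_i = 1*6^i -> [1, 6, 36, 216, 1296]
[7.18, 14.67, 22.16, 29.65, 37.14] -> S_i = 7.18 + 7.49*i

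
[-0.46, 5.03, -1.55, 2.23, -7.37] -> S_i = Random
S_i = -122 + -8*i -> [-122, -130, -138, -146, -154]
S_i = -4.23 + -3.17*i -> [-4.23, -7.4, -10.57, -13.74, -16.91]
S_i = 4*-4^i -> [4, -16, 64, -256, 1024]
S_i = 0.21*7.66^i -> [0.21, 1.61, 12.32, 94.39, 722.99]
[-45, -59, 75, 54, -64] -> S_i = Random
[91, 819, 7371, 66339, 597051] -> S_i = 91*9^i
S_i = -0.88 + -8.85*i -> [-0.88, -9.73, -18.58, -27.43, -36.28]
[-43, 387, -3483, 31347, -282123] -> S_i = -43*-9^i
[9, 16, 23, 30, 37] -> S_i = 9 + 7*i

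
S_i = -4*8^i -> [-4, -32, -256, -2048, -16384]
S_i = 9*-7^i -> [9, -63, 441, -3087, 21609]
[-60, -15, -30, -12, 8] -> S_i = Random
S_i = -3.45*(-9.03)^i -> [-3.45, 31.15, -281.32, 2540.28, -22938.77]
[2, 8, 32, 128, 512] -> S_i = 2*4^i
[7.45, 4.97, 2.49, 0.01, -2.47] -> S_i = 7.45 + -2.48*i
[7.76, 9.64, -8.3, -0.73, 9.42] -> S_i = Random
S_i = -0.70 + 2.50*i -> [-0.7, 1.8, 4.3, 6.8, 9.3]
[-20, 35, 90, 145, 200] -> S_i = -20 + 55*i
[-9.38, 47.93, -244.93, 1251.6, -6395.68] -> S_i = -9.38*(-5.11)^i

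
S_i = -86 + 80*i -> [-86, -6, 74, 154, 234]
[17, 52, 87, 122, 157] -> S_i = 17 + 35*i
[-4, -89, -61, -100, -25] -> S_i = Random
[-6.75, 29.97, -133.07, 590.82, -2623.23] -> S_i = -6.75*(-4.44)^i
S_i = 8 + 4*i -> [8, 12, 16, 20, 24]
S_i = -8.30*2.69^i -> [-8.3, -22.33, -60.06, -161.56, -434.6]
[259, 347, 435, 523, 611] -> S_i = 259 + 88*i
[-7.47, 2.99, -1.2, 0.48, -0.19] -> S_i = -7.47*(-0.40)^i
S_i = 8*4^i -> [8, 32, 128, 512, 2048]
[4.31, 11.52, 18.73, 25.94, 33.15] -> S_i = 4.31 + 7.21*i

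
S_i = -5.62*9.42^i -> [-5.62, -52.94, -498.7, -4697.74, -44252.72]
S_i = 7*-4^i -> [7, -28, 112, -448, 1792]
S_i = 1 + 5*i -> [1, 6, 11, 16, 21]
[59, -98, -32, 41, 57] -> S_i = Random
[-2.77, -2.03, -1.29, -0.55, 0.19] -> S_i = -2.77 + 0.74*i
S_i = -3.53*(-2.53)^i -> [-3.53, 8.93, -22.6, 57.17, -144.63]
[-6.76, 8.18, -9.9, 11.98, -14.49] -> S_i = -6.76*(-1.21)^i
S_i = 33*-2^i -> [33, -66, 132, -264, 528]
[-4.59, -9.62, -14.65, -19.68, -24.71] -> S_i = -4.59 + -5.03*i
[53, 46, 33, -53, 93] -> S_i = Random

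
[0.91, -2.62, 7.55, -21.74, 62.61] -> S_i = 0.91*(-2.88)^i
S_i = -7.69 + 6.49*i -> [-7.69, -1.2, 5.29, 11.78, 18.27]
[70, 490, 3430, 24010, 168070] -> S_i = 70*7^i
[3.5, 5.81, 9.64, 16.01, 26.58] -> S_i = 3.50*1.66^i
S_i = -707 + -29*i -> [-707, -736, -765, -794, -823]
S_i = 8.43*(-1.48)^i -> [8.43, -12.48, 18.47, -27.33, 40.45]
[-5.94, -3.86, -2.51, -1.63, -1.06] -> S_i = -5.94*0.65^i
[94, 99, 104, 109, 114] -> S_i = 94 + 5*i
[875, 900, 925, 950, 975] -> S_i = 875 + 25*i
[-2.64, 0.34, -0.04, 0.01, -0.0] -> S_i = -2.64*(-0.13)^i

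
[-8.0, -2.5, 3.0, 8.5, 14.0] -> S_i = -8.00 + 5.50*i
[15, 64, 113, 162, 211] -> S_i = 15 + 49*i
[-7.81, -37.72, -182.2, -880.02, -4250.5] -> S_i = -7.81*4.83^i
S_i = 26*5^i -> [26, 130, 650, 3250, 16250]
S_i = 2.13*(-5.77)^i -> [2.13, -12.29, 70.91, -409.17, 2360.93]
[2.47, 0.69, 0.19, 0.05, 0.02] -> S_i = 2.47*0.28^i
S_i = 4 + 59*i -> [4, 63, 122, 181, 240]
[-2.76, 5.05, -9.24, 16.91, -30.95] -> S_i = -2.76*(-1.83)^i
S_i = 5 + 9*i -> [5, 14, 23, 32, 41]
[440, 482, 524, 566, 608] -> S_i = 440 + 42*i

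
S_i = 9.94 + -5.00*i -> [9.94, 4.94, -0.06, -5.06, -10.06]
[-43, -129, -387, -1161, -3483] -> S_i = -43*3^i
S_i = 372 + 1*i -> [372, 373, 374, 375, 376]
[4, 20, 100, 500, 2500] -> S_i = 4*5^i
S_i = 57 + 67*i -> [57, 124, 191, 258, 325]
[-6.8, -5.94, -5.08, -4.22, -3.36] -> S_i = -6.80 + 0.86*i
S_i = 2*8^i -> [2, 16, 128, 1024, 8192]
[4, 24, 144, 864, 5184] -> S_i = 4*6^i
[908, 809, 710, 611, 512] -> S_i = 908 + -99*i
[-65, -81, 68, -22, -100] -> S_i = Random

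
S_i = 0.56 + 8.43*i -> [0.56, 8.99, 17.42, 25.85, 34.28]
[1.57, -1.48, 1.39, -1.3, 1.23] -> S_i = 1.57*(-0.94)^i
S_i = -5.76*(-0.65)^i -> [-5.76, 3.74, -2.43, 1.58, -1.03]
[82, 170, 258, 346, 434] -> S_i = 82 + 88*i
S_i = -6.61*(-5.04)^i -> [-6.61, 33.31, -167.9, 846.24, -4265.04]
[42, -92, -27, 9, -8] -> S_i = Random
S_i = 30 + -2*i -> [30, 28, 26, 24, 22]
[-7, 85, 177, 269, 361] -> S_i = -7 + 92*i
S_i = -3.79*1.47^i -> [-3.79, -5.57, -8.19, -12.04, -17.7]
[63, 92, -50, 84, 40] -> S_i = Random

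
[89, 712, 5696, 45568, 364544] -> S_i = 89*8^i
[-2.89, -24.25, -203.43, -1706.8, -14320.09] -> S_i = -2.89*8.39^i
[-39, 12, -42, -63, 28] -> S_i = Random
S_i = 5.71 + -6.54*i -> [5.71, -0.83, -7.37, -13.91, -20.45]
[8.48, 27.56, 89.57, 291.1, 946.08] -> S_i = 8.48*3.25^i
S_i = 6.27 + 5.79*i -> [6.27, 12.06, 17.85, 23.64, 29.43]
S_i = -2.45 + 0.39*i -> [-2.45, -2.06, -1.67, -1.28, -0.89]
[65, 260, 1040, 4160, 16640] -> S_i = 65*4^i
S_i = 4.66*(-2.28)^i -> [4.66, -10.62, 24.22, -55.23, 125.93]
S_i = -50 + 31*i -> [-50, -19, 12, 43, 74]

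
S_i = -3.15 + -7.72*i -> [-3.15, -10.87, -18.59, -26.31, -34.03]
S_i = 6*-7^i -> [6, -42, 294, -2058, 14406]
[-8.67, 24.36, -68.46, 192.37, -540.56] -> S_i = -8.67*(-2.81)^i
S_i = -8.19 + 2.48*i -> [-8.19, -5.71, -3.23, -0.75, 1.73]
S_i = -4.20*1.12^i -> [-4.2, -4.7, -5.27, -5.9, -6.61]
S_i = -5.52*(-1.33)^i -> [-5.52, 7.34, -9.76, 12.99, -17.27]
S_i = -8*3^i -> [-8, -24, -72, -216, -648]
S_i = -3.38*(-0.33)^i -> [-3.38, 1.12, -0.37, 0.12, -0.04]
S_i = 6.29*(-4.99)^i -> [6.29, -31.39, 156.62, -781.54, 3899.89]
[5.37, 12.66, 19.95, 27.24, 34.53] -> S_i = 5.37 + 7.29*i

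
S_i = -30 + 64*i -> [-30, 34, 98, 162, 226]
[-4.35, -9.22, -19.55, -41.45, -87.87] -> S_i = -4.35*2.12^i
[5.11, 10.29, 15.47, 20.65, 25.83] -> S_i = 5.11 + 5.18*i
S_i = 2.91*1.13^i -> [2.91, 3.29, 3.72, 4.2, 4.74]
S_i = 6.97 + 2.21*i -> [6.97, 9.18, 11.39, 13.6, 15.81]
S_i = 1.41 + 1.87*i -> [1.41, 3.28, 5.15, 7.02, 8.89]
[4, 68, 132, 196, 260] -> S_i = 4 + 64*i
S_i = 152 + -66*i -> [152, 86, 20, -46, -112]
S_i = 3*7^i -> [3, 21, 147, 1029, 7203]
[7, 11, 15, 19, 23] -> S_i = 7 + 4*i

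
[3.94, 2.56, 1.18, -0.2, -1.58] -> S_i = 3.94 + -1.38*i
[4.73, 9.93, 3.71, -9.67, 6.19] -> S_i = Random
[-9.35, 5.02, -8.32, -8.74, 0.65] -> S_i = Random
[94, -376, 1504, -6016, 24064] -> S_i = 94*-4^i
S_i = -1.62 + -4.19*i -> [-1.62, -5.81, -10.0, -14.19, -18.38]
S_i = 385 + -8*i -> [385, 377, 369, 361, 353]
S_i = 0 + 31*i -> [0, 31, 62, 93, 124]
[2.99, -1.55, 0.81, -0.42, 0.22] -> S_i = 2.99*(-0.52)^i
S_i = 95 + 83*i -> [95, 178, 261, 344, 427]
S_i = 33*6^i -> [33, 198, 1188, 7128, 42768]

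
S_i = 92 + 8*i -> [92, 100, 108, 116, 124]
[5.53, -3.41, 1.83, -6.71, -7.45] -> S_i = Random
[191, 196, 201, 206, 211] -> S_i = 191 + 5*i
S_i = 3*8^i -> [3, 24, 192, 1536, 12288]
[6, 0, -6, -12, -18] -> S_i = 6 + -6*i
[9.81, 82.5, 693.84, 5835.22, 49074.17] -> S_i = 9.81*8.41^i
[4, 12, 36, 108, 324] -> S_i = 4*3^i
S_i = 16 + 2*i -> [16, 18, 20, 22, 24]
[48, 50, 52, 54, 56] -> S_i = 48 + 2*i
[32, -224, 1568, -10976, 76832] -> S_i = 32*-7^i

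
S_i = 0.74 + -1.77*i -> [0.74, -1.03, -2.8, -4.57, -6.34]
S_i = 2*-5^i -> [2, -10, 50, -250, 1250]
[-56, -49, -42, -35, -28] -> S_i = -56 + 7*i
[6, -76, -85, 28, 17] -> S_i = Random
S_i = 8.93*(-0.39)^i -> [8.93, -3.48, 1.36, -0.53, 0.21]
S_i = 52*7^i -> [52, 364, 2548, 17836, 124852]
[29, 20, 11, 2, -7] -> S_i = 29 + -9*i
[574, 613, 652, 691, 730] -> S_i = 574 + 39*i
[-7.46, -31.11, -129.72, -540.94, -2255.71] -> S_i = -7.46*4.17^i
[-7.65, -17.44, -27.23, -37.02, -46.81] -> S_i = -7.65 + -9.79*i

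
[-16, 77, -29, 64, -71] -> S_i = Random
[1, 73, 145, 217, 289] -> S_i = 1 + 72*i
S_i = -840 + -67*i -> [-840, -907, -974, -1041, -1108]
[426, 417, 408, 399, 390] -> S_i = 426 + -9*i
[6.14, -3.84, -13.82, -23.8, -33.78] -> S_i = 6.14 + -9.98*i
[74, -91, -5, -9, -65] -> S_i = Random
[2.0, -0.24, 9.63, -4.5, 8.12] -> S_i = Random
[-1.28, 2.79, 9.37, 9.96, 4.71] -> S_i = Random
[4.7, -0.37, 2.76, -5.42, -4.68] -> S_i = Random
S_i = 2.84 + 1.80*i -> [2.84, 4.64, 6.44, 8.24, 10.04]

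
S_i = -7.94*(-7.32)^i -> [-7.94, 58.12, -425.44, 3114.25, -22796.32]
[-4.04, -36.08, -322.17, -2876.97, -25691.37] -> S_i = -4.04*8.93^i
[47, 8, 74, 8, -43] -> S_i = Random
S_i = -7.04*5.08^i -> [-7.04, -35.76, -181.68, -922.92, -4688.43]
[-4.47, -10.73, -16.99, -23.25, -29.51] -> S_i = -4.47 + -6.26*i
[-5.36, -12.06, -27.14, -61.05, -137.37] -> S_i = -5.36*2.25^i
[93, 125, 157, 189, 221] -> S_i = 93 + 32*i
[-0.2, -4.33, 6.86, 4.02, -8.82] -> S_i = Random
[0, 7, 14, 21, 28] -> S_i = 0 + 7*i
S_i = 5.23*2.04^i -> [5.23, 10.67, 21.77, 44.4, 90.58]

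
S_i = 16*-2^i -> [16, -32, 64, -128, 256]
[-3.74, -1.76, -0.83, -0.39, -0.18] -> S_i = -3.74*0.47^i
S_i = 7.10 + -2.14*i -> [7.1, 4.96, 2.82, 0.68, -1.46]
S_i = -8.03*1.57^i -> [-8.03, -12.61, -19.79, -31.08, -48.79]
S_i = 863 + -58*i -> [863, 805, 747, 689, 631]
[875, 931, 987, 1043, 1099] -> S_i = 875 + 56*i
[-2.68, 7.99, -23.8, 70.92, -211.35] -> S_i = -2.68*(-2.98)^i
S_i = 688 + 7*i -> [688, 695, 702, 709, 716]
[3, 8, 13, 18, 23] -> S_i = 3 + 5*i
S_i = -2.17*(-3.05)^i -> [-2.17, 6.62, -20.19, 61.57, -187.78]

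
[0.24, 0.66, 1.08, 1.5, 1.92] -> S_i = 0.24 + 0.42*i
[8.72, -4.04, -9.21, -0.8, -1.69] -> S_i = Random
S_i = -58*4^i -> [-58, -232, -928, -3712, -14848]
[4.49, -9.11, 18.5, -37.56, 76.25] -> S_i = 4.49*(-2.03)^i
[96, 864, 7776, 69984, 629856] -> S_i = 96*9^i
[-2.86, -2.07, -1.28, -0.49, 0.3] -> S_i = -2.86 + 0.79*i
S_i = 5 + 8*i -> [5, 13, 21, 29, 37]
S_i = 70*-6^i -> [70, -420, 2520, -15120, 90720]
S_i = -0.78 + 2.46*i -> [-0.78, 1.68, 4.14, 6.6, 9.06]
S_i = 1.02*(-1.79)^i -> [1.02, -1.83, 3.27, -5.85, 10.47]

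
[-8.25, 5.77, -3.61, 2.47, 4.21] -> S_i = Random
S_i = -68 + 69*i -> [-68, 1, 70, 139, 208]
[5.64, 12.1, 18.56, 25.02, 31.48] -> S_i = 5.64 + 6.46*i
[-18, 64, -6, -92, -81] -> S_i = Random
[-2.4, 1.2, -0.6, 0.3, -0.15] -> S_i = -2.40*(-0.50)^i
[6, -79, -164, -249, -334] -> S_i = 6 + -85*i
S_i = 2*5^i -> [2, 10, 50, 250, 1250]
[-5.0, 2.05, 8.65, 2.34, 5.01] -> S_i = Random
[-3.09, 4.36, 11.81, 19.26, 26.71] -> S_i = -3.09 + 7.45*i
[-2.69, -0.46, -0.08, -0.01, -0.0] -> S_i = -2.69*0.17^i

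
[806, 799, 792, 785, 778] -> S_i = 806 + -7*i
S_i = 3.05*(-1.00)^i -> [3.05, -3.05, 3.05, -3.05, 3.05]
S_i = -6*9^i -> [-6, -54, -486, -4374, -39366]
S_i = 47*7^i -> [47, 329, 2303, 16121, 112847]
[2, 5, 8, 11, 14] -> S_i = 2 + 3*i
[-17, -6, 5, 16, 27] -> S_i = -17 + 11*i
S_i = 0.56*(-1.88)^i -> [0.56, -1.05, 1.98, -3.72, 7.0]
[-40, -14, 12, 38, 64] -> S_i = -40 + 26*i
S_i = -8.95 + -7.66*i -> [-8.95, -16.61, -24.27, -31.93, -39.59]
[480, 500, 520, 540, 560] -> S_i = 480 + 20*i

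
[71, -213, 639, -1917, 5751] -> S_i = 71*-3^i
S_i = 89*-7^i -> [89, -623, 4361, -30527, 213689]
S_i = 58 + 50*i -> [58, 108, 158, 208, 258]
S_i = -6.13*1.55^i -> [-6.13, -9.5, -14.73, -22.83, -35.38]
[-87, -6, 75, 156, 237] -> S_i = -87 + 81*i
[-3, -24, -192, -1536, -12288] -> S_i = -3*8^i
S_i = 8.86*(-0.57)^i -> [8.86, -5.05, 2.88, -1.64, 0.94]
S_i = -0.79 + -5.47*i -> [-0.79, -6.26, -11.73, -17.2, -22.67]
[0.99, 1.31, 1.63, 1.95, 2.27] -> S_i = 0.99 + 0.32*i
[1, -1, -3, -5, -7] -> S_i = 1 + -2*i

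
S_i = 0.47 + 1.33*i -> [0.47, 1.8, 3.13, 4.46, 5.79]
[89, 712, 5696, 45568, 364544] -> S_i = 89*8^i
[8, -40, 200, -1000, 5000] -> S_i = 8*-5^i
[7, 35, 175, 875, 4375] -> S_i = 7*5^i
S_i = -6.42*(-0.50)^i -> [-6.42, 3.21, -1.6, 0.8, -0.4]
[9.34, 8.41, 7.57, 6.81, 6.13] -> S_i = 9.34*0.90^i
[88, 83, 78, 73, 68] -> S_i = 88 + -5*i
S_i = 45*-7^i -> [45, -315, 2205, -15435, 108045]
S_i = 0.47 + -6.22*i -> [0.47, -5.75, -11.97, -18.19, -24.41]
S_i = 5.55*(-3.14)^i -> [5.55, -17.43, 54.72, -171.82, 539.53]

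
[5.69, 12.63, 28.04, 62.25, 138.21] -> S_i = 5.69*2.22^i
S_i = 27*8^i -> [27, 216, 1728, 13824, 110592]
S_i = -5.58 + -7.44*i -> [-5.58, -13.02, -20.46, -27.9, -35.34]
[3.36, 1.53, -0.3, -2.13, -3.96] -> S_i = 3.36 + -1.83*i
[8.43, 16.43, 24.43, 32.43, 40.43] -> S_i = 8.43 + 8.00*i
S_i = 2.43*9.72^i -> [2.43, 23.62, 229.58, 2231.54, 21690.59]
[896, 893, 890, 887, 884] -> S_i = 896 + -3*i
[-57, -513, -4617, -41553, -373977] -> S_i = -57*9^i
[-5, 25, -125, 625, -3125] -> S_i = -5*-5^i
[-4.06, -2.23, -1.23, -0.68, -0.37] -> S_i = -4.06*0.55^i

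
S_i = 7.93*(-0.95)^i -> [7.93, -7.53, 7.16, -6.8, 6.46]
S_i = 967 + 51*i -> [967, 1018, 1069, 1120, 1171]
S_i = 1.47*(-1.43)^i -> [1.47, -2.1, 3.01, -4.3, 6.15]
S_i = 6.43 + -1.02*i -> [6.43, 5.41, 4.39, 3.37, 2.35]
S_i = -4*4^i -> [-4, -16, -64, -256, -1024]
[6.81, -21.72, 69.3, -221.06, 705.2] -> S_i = 6.81*(-3.19)^i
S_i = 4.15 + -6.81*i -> [4.15, -2.66, -9.47, -16.28, -23.09]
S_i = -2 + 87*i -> [-2, 85, 172, 259, 346]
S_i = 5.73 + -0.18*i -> [5.73, 5.55, 5.37, 5.19, 5.01]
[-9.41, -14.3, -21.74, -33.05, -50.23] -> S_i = -9.41*1.52^i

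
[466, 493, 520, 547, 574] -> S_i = 466 + 27*i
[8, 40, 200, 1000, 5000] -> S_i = 8*5^i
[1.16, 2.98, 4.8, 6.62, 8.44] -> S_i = 1.16 + 1.82*i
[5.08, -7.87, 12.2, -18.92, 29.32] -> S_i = 5.08*(-1.55)^i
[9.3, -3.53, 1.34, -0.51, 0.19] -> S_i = 9.30*(-0.38)^i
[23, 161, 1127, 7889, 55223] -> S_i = 23*7^i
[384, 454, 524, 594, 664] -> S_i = 384 + 70*i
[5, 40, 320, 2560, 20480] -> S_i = 5*8^i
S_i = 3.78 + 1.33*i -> [3.78, 5.11, 6.44, 7.77, 9.1]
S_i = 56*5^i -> [56, 280, 1400, 7000, 35000]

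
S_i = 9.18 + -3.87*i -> [9.18, 5.31, 1.44, -2.43, -6.3]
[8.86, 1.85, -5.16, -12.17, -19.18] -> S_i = 8.86 + -7.01*i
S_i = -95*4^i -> [-95, -380, -1520, -6080, -24320]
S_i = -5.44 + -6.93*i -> [-5.44, -12.37, -19.3, -26.23, -33.16]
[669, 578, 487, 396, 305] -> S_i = 669 + -91*i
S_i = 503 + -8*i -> [503, 495, 487, 479, 471]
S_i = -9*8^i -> [-9, -72, -576, -4608, -36864]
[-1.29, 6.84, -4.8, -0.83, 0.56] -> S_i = Random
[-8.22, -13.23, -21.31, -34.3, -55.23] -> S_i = -8.22*1.61^i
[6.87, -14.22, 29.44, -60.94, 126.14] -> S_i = 6.87*(-2.07)^i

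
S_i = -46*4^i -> [-46, -184, -736, -2944, -11776]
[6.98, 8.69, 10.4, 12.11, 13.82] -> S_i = 6.98 + 1.71*i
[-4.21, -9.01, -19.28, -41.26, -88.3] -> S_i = -4.21*2.14^i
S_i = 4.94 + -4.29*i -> [4.94, 0.65, -3.64, -7.93, -12.22]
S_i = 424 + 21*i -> [424, 445, 466, 487, 508]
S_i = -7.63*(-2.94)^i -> [-7.63, 22.43, -65.95, 193.89, -570.05]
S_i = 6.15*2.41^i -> [6.15, 14.82, 35.72, 86.08, 207.46]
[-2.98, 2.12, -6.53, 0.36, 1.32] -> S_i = Random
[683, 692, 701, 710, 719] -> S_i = 683 + 9*i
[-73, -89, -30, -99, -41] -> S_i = Random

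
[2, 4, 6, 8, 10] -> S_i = 2 + 2*i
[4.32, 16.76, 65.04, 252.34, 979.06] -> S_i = 4.32*3.88^i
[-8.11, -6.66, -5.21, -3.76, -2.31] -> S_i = -8.11 + 1.45*i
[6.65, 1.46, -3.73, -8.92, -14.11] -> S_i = 6.65 + -5.19*i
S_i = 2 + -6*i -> [2, -4, -10, -16, -22]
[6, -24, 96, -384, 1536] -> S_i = 6*-4^i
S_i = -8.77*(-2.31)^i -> [-8.77, 20.26, -46.8, 108.1, -249.72]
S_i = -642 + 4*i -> [-642, -638, -634, -630, -626]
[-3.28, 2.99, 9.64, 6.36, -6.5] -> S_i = Random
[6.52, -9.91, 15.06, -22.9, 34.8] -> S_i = 6.52*(-1.52)^i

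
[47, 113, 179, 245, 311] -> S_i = 47 + 66*i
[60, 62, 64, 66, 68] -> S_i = 60 + 2*i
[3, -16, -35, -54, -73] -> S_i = 3 + -19*i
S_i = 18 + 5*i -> [18, 23, 28, 33, 38]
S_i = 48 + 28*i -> [48, 76, 104, 132, 160]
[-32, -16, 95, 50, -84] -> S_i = Random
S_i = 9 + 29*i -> [9, 38, 67, 96, 125]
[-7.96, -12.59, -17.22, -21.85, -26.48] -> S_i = -7.96 + -4.63*i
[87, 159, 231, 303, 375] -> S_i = 87 + 72*i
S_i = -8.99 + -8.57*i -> [-8.99, -17.56, -26.13, -34.7, -43.27]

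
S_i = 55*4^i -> [55, 220, 880, 3520, 14080]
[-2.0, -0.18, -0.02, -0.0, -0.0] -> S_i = -2.00*0.09^i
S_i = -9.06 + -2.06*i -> [-9.06, -11.12, -13.18, -15.24, -17.3]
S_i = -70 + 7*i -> [-70, -63, -56, -49, -42]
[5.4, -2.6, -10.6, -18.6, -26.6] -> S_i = 5.40 + -8.00*i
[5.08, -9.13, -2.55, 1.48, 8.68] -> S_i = Random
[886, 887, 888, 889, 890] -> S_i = 886 + 1*i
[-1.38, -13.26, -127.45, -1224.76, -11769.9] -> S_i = -1.38*9.61^i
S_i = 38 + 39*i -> [38, 77, 116, 155, 194]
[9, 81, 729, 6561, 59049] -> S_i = 9*9^i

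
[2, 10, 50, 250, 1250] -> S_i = 2*5^i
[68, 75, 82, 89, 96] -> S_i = 68 + 7*i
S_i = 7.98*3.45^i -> [7.98, 27.53, 94.98, 327.69, 1130.52]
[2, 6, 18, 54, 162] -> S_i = 2*3^i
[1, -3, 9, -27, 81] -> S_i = 1*-3^i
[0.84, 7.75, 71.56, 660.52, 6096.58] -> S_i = 0.84*9.23^i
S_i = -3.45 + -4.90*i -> [-3.45, -8.35, -13.25, -18.15, -23.05]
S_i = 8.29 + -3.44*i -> [8.29, 4.85, 1.41, -2.03, -5.47]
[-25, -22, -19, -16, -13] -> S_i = -25 + 3*i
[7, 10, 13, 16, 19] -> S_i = 7 + 3*i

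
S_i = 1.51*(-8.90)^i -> [1.51, -13.44, 119.61, -1064.5, 9474.08]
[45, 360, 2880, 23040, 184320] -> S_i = 45*8^i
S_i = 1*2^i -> [1, 2, 4, 8, 16]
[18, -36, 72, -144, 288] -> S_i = 18*-2^i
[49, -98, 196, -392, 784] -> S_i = 49*-2^i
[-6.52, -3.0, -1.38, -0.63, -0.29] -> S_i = -6.52*0.46^i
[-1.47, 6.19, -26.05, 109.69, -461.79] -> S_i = -1.47*(-4.21)^i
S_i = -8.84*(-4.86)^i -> [-8.84, 42.96, -208.8, 1014.75, -4931.71]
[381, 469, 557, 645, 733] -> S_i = 381 + 88*i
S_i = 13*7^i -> [13, 91, 637, 4459, 31213]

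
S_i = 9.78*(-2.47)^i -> [9.78, -24.16, 59.67, -147.38, 364.02]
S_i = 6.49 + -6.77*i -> [6.49, -0.28, -7.05, -13.82, -20.59]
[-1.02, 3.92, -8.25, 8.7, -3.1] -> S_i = Random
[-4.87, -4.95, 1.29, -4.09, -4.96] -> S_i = Random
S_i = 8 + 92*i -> [8, 100, 192, 284, 376]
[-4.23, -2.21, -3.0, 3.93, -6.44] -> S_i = Random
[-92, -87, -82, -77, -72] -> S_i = -92 + 5*i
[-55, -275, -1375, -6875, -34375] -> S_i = -55*5^i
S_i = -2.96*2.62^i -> [-2.96, -7.76, -20.32, -53.23, -139.48]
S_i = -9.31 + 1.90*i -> [-9.31, -7.41, -5.51, -3.61, -1.71]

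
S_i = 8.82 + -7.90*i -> [8.82, 0.92, -6.98, -14.88, -22.78]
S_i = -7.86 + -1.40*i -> [-7.86, -9.26, -10.66, -12.06, -13.46]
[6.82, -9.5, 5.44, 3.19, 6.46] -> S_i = Random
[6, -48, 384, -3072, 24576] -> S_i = 6*-8^i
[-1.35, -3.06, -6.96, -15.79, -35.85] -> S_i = -1.35*2.27^i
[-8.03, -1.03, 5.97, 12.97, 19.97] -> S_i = -8.03 + 7.00*i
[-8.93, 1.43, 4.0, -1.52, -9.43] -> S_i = Random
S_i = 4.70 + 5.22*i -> [4.7, 9.92, 15.14, 20.36, 25.58]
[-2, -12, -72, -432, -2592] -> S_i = -2*6^i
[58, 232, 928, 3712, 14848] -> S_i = 58*4^i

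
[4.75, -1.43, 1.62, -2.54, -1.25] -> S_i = Random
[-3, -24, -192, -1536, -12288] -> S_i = -3*8^i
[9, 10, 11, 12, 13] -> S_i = 9 + 1*i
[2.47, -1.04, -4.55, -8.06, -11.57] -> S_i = 2.47 + -3.51*i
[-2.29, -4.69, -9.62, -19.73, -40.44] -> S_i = -2.29*2.05^i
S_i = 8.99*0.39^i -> [8.99, 3.51, 1.37, 0.53, 0.21]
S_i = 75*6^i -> [75, 450, 2700, 16200, 97200]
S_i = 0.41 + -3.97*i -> [0.41, -3.56, -7.53, -11.5, -15.47]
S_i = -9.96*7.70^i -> [-9.96, -76.69, -590.53, -4547.07, -35012.43]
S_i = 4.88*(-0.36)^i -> [4.88, -1.76, 0.63, -0.23, 0.08]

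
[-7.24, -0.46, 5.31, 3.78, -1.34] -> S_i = Random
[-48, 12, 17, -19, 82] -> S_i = Random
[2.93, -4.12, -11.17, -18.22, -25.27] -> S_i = 2.93 + -7.05*i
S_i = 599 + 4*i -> [599, 603, 607, 611, 615]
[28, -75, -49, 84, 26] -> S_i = Random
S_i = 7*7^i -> [7, 49, 343, 2401, 16807]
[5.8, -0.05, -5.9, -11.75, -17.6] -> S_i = 5.80 + -5.85*i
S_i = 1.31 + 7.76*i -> [1.31, 9.07, 16.83, 24.59, 32.35]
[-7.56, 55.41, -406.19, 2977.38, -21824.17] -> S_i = -7.56*(-7.33)^i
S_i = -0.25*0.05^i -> [-0.25, -0.01, -0.0, -0.0, -0.0]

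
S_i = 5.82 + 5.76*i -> [5.82, 11.58, 17.34, 23.1, 28.86]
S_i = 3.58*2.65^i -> [3.58, 9.49, 25.14, 66.62, 176.55]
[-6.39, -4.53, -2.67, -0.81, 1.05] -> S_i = -6.39 + 1.86*i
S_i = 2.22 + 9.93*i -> [2.22, 12.15, 22.08, 32.01, 41.94]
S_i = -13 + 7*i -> [-13, -6, 1, 8, 15]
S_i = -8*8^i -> [-8, -64, -512, -4096, -32768]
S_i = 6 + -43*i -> [6, -37, -80, -123, -166]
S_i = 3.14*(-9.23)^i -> [3.14, -28.98, 267.51, -2469.08, 22789.59]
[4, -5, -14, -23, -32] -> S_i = 4 + -9*i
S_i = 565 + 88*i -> [565, 653, 741, 829, 917]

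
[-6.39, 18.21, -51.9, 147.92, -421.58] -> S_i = -6.39*(-2.85)^i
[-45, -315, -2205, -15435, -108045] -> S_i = -45*7^i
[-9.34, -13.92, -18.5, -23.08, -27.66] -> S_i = -9.34 + -4.58*i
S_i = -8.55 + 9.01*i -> [-8.55, 0.46, 9.47, 18.48, 27.49]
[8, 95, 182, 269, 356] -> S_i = 8 + 87*i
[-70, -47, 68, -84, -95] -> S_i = Random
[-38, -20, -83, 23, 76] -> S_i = Random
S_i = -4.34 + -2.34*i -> [-4.34, -6.68, -9.02, -11.36, -13.7]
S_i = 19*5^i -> [19, 95, 475, 2375, 11875]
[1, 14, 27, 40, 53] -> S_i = 1 + 13*i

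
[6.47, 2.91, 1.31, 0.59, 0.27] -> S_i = 6.47*0.45^i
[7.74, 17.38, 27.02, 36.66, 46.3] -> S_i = 7.74 + 9.64*i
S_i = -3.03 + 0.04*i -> [-3.03, -2.99, -2.95, -2.91, -2.87]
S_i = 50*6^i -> [50, 300, 1800, 10800, 64800]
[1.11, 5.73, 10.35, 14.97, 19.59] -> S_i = 1.11 + 4.62*i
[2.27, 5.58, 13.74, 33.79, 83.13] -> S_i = 2.27*2.46^i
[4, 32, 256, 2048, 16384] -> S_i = 4*8^i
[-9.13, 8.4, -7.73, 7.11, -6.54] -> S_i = -9.13*(-0.92)^i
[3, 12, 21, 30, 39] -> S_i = 3 + 9*i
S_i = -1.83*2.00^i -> [-1.83, -3.66, -7.32, -14.64, -29.28]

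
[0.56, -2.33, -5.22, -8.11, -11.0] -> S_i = 0.56 + -2.89*i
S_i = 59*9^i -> [59, 531, 4779, 43011, 387099]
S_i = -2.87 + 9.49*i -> [-2.87, 6.62, 16.11, 25.6, 35.09]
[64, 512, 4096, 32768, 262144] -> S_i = 64*8^i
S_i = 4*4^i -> [4, 16, 64, 256, 1024]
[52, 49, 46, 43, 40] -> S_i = 52 + -3*i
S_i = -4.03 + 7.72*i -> [-4.03, 3.69, 11.41, 19.13, 26.85]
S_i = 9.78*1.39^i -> [9.78, 13.59, 18.9, 26.27, 36.51]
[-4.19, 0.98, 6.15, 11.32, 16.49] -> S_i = -4.19 + 5.17*i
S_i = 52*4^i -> [52, 208, 832, 3328, 13312]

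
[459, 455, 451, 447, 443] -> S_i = 459 + -4*i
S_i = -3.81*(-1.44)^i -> [-3.81, 5.49, -7.9, 11.38, -16.38]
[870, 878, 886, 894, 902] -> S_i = 870 + 8*i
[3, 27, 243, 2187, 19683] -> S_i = 3*9^i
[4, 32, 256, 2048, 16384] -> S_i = 4*8^i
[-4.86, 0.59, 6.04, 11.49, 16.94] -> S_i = -4.86 + 5.45*i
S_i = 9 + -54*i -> [9, -45, -99, -153, -207]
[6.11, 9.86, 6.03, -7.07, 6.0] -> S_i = Random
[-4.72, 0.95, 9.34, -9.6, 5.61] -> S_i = Random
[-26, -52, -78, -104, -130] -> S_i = -26 + -26*i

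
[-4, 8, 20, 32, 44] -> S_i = -4 + 12*i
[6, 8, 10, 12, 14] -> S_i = 6 + 2*i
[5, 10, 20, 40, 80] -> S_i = 5*2^i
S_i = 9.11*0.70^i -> [9.11, 6.38, 4.46, 3.12, 2.19]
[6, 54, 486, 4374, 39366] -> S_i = 6*9^i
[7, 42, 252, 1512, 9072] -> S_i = 7*6^i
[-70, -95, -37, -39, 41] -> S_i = Random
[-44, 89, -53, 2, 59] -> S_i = Random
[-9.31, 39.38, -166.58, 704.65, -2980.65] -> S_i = -9.31*(-4.23)^i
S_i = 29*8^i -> [29, 232, 1856, 14848, 118784]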